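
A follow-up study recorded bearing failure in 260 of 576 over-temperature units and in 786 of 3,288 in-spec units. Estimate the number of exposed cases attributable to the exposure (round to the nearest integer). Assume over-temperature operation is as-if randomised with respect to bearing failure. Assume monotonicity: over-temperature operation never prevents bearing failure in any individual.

p₁ = P(outcome | exposed) = 260/576 = 0.45139
p₀ = P(outcome | unexposed) = 786/3288 = 0.23905
PN = (p₁ − p₀)/p₁ = (0.45139 − 0.23905) / 0.45139 ≈ 0.47041.
Attributable cases ≈ PN × (exposed cases) = 0.47041 × 260 ≈ 122.31.

about 122 cases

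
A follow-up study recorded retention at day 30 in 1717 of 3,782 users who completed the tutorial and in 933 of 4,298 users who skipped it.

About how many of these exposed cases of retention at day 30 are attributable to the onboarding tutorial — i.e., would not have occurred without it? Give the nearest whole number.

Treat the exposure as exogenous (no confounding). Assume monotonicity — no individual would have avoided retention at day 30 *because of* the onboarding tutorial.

about 896 cases

p₁ = P(outcome | exposed) = 1717/3782 = 0.45399
p₀ = P(outcome | unexposed) = 933/4298 = 0.21708
PN = (p₁ − p₀)/p₁ = (0.45399 − 0.21708) / 0.45399 ≈ 0.52185.
Attributable cases ≈ PN × (exposed cases) = 0.52185 × 1717 ≈ 896.01.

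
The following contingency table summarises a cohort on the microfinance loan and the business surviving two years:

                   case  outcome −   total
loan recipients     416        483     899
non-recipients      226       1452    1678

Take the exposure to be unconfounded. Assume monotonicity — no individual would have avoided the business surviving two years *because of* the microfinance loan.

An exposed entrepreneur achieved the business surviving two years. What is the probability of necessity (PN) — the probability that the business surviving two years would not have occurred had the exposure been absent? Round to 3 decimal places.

PN ≈ 0.709

p₁ = P(outcome | exposed) = 416/899 = 0.46274
p₀ = P(outcome | unexposed) = 226/1678 = 0.13468
Under exogeneity and monotonicity, PN = (p₁ − p₀)/p₁.
PN = (0.46274 − 0.13468) / 0.46274 ≈ 0.7089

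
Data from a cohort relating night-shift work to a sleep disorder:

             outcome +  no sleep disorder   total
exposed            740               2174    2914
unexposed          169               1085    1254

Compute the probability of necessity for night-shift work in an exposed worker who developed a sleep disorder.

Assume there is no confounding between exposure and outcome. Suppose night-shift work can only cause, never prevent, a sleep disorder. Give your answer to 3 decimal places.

p₁ = P(outcome | exposed) = 740/2914 = 0.25395
p₀ = P(outcome | unexposed) = 169/1254 = 0.13477
Under exogeneity and monotonicity, PN = (p₁ − p₀)/p₁.
PN = (0.25395 − 0.13477) / 0.25395 ≈ 0.4693

PN ≈ 0.469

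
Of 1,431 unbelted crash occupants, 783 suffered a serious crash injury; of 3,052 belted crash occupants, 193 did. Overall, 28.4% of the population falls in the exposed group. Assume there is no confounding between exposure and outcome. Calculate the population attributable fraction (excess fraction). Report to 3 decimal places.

p₁ = P(outcome | exposed) = 783/1431 = 0.54717
p₀ = P(outcome | unexposed) = 193/3052 = 0.063237
Overall risk P(Y=1) = π·p₁ + (1−π)·p₀ = 0.284×0.54717 + 0.716×0.063237 = 0.20067.
Under exogeneity, PAF = [P(Y=1) − p₀] / P(Y=1).
PAF = (0.20067 − 0.063237) / 0.20067 ≈ 0.6849

PAF ≈ 0.685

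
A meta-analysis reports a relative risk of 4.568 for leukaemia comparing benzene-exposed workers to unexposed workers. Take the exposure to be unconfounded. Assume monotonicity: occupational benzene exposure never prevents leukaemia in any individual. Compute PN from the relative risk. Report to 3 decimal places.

Under exogeneity and monotonicity, PN = (RR − 1) / RR = 1 − 1/RR.
PN = (4.568 − 1) / 4.568 = 3.568 / 4.568 ≈ 0.7811

PN ≈ 0.781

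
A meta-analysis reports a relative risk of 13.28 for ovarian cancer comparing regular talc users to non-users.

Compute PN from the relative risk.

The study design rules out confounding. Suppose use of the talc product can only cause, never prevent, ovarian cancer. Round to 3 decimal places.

PN ≈ 0.925

Under exogeneity and monotonicity, PN = (RR − 1) / RR = 1 − 1/RR.
PN = (13.28 − 1) / 13.28 = 12.28 / 13.28 ≈ 0.9247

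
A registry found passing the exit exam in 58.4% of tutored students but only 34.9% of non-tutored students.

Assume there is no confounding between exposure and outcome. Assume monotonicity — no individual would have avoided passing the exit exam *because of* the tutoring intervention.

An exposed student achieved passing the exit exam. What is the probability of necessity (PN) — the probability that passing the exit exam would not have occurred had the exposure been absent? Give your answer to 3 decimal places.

p₁ = 0.584, p₀ = 0.349.
Under exogeneity and monotonicity, PN = (p₁ − p₀) / p₁.
PN = (0.584 − 0.349) / 0.584 = 0.235 / 0.584 ≈ 0.4024

PN ≈ 0.402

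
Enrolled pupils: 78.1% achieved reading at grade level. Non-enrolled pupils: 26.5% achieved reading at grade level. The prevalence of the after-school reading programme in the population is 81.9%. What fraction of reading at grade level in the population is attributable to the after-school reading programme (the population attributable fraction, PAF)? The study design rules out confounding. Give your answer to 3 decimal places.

PAF ≈ 0.615

p₁ = 0.781, p₀ = 0.265.
Overall risk P(Y=1) = π·p₁ + (1−π)·p₀ = 0.819×0.781 + 0.181×0.265 = 0.6876.
Under exogeneity, PAF = [P(Y=1) − p₀] / P(Y=1).
PAF = (0.6876 − 0.265) / 0.6876 ≈ 0.6146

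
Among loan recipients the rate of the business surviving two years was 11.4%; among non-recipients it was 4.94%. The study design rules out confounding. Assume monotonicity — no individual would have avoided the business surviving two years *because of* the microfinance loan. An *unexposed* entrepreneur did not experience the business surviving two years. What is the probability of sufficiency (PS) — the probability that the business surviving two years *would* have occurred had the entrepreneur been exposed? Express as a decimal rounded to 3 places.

p₁ = 0.114, p₀ = 0.0494.
Under exogeneity and monotonicity, PS = (p₁ − p₀) / (1 − p₀).
PS = (0.114 − 0.0494) / (1 − 0.0494) = 0.0646 / 0.9506 ≈ 0.0680

PS ≈ 0.068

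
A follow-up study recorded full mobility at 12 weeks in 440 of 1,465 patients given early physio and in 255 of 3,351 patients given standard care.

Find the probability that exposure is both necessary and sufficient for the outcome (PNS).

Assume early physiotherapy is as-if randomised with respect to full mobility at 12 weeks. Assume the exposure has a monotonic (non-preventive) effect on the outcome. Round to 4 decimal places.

p₁ = P(outcome | exposed) = 440/1465 = 0.30034
p₀ = P(outcome | unexposed) = 255/3351 = 0.076097
Under exogeneity and monotonicity, PNS = p₁ − p₀.
PNS = 0.30034 − 0.076097 = 0.22424

PNS ≈ 0.2242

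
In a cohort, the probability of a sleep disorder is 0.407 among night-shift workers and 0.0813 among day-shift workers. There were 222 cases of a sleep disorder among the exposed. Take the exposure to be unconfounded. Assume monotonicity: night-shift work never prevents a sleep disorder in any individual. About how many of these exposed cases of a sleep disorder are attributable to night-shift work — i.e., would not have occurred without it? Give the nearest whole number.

Let p₁ = 0.407, p₀ = 0.0813.
PN = (p₁ − p₀)/p₁ = (0.407 − 0.0813) / 0.407 ≈ 0.80025.
Attributable cases ≈ PN × (exposed cases) = 0.80025 × 222 ≈ 177.65.

about 178 cases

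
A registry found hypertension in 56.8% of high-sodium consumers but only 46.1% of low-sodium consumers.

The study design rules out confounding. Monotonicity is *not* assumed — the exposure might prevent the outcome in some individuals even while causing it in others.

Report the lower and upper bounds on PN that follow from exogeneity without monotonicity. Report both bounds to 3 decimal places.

p₁ = 0.568, p₀ = 0.461.
Under exogeneity alone the bounds on PN are max{0,(p₁−p₀)/p₁} ≤ PN ≤ min{1,(1−p₀)/p₁}.
  lower = (p₁ − p₀)/p₁ = 0.107 / 0.568 ≈ 0.1884
  upper = min{1, (1 − p₀)/p₁} = 0.539 / 0.568 ≈ 0.9489

0.188 ≤ PN ≤ 0.949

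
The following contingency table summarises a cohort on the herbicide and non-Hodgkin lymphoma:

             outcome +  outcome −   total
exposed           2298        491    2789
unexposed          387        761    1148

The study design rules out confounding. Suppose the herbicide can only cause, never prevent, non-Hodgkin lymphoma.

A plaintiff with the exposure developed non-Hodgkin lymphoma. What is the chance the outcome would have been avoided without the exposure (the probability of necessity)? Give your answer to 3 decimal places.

PN ≈ 0.591

p₁ = P(outcome | exposed) = 2298/2789 = 0.82395
p₀ = P(outcome | unexposed) = 387/1148 = 0.33711
Under exogeneity and monotonicity, PN = (p₁ − p₀)/p₁.
PN = (0.82395 − 0.33711) / 0.82395 ≈ 0.5909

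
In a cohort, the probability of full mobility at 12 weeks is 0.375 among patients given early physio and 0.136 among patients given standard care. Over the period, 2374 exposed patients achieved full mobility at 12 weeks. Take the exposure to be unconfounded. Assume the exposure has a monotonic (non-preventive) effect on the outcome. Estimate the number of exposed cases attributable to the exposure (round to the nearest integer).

about 1513 cases

Let p₁ = 0.375, p₀ = 0.136.
PN = (p₁ − p₀)/p₁ = (0.375 − 0.136) / 0.375 ≈ 0.63733.
Attributable cases ≈ PN × (exposed cases) = 0.63733 × 2374 ≈ 1513.03.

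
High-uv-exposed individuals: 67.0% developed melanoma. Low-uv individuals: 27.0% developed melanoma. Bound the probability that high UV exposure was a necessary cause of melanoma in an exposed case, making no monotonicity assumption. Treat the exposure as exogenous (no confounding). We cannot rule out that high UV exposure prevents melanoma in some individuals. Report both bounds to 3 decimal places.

0.597 ≤ PN ≤ 1.000

p₁ = 0.67, p₀ = 0.27.
Under exogeneity alone the bounds on PN are max{0,(p₁−p₀)/p₁} ≤ PN ≤ min{1,(1−p₀)/p₁}.
  lower = (p₁ − p₀)/p₁ = 0.4 / 0.67 ≈ 0.5970
  upper = min{1, (1 − p₀)/p₁} = 0.73 / 0.67 ≈ 1.0896 → capped at 1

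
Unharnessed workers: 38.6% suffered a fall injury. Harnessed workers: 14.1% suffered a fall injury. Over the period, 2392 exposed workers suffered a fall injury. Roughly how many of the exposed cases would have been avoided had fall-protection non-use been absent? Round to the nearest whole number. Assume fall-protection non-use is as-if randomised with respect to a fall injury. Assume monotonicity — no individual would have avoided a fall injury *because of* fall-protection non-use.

about 1518 cases

p₁ = 0.386, p₀ = 0.141.
PN = (p₁ − p₀)/p₁ = (0.386 − 0.141) / 0.386 ≈ 0.63472.
Attributable cases ≈ PN × (exposed cases) = 0.63472 × 2392 ≈ 1518.24.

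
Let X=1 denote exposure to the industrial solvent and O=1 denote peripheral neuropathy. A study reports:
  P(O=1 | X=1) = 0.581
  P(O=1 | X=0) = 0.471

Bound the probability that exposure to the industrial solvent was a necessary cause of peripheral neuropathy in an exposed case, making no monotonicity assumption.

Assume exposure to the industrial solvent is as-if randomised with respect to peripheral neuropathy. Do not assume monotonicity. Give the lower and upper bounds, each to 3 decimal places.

Let p₁ = 0.581, p₀ = 0.471.
Under exogeneity alone the bounds on PN are max{0,(p₁−p₀)/p₁} ≤ PN ≤ min{1,(1−p₀)/p₁}.
  lower = (p₁ − p₀)/p₁ = 0.11 / 0.581 ≈ 0.1893
  upper = min{1, (1 − p₀)/p₁} = 0.529 / 0.581 ≈ 0.9105

0.189 ≤ PN ≤ 0.910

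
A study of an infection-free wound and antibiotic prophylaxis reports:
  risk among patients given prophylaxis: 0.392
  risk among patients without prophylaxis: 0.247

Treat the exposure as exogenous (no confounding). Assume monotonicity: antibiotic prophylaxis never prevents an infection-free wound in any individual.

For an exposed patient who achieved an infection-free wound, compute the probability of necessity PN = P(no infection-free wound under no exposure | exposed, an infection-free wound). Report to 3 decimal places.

PN ≈ 0.370

Let p₁ = 0.392, p₀ = 0.247.
Under exogeneity and monotonicity, PN = (p₁ − p₀) / p₁.
PN = (0.392 − 0.247) / 0.392 = 0.145 / 0.392 ≈ 0.3699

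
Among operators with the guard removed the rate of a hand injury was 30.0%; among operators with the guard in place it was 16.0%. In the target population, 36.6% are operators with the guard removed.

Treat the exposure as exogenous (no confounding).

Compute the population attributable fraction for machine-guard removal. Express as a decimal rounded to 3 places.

PAF ≈ 0.243

p₁ = 0.3, p₀ = 0.16.
Overall risk P(Y=1) = π·p₁ + (1−π)·p₀ = 0.366×0.3 + 0.634×0.16 = 0.21124.
Under exogeneity, PAF = [P(Y=1) − p₀] / P(Y=1).
PAF = (0.21124 − 0.16) / 0.21124 ≈ 0.2426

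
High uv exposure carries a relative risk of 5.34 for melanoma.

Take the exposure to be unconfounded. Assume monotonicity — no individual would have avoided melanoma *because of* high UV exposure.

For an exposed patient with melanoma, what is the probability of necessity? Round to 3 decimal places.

PN ≈ 0.813

Under exogeneity and monotonicity, PN = (RR − 1) / RR = 1 − 1/RR.
PN = (5.34 − 1) / 5.34 = 4.34 / 5.34 ≈ 0.8127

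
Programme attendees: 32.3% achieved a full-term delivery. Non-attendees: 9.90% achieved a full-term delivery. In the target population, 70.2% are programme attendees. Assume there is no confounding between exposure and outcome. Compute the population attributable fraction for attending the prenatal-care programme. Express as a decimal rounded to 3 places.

p₁ = 0.323, p₀ = 0.099.
Overall risk P(Y=1) = π·p₁ + (1−π)·p₀ = 0.702×0.323 + 0.298×0.099 = 0.25625.
Under exogeneity, PAF = [P(Y=1) − p₀] / P(Y=1).
PAF = (0.25625 − 0.099) / 0.25625 ≈ 0.6137

PAF ≈ 0.614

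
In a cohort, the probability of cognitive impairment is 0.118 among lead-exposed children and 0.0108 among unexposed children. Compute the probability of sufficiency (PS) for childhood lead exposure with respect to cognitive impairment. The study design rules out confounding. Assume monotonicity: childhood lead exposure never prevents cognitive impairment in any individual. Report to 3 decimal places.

Let p₁ = 0.118, p₀ = 0.0108.
Under exogeneity and monotonicity, PS = (p₁ − p₀) / (1 − p₀).
PS = (0.118 − 0.0108) / (1 − 0.0108) = 0.1072 / 0.9892 ≈ 0.1084

PS ≈ 0.108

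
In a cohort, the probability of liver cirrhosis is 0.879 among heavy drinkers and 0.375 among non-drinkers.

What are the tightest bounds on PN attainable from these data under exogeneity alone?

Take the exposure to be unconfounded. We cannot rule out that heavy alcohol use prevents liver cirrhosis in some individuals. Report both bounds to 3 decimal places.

Let p₁ = 0.879, p₀ = 0.375.
Under exogeneity alone the bounds on PN are max{0,(p₁−p₀)/p₁} ≤ PN ≤ min{1,(1−p₀)/p₁}.
  lower = (p₁ − p₀)/p₁ = 0.504 / 0.879 ≈ 0.5734
  upper = min{1, (1 − p₀)/p₁} = 0.625 / 0.879 ≈ 0.7110

0.573 ≤ PN ≤ 0.711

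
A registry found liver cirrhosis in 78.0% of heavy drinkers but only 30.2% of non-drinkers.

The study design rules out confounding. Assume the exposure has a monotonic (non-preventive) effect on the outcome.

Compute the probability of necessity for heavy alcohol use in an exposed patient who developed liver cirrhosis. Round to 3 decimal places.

p₁ = 0.78, p₀ = 0.302.
Under exogeneity and monotonicity, PN = (p₁ − p₀) / p₁.
PN = (0.78 − 0.302) / 0.78 = 0.478 / 0.78 ≈ 0.6128

PN ≈ 0.613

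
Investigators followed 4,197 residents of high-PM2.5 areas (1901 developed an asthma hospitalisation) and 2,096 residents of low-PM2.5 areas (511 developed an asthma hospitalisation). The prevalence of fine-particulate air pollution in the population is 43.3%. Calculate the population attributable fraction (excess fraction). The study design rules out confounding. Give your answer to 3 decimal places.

PAF ≈ 0.271

p₁ = P(outcome | exposed) = 1901/4197 = 0.45294
p₀ = P(outcome | unexposed) = 511/2096 = 0.2438
Overall risk P(Y=1) = π·p₁ + (1−π)·p₀ = 0.433×0.45294 + 0.567×0.2438 = 0.33436.
Under exogeneity, PAF = [P(Y=1) − p₀] / P(Y=1).
PAF = (0.33436 − 0.2438) / 0.33436 ≈ 0.2708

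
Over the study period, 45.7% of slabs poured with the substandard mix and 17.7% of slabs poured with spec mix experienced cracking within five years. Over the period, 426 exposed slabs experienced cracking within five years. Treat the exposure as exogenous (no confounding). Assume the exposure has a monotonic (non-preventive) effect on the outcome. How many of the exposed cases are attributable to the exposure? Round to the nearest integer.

about 261 cases

p₁ = 0.457, p₀ = 0.177.
PN = (p₁ − p₀)/p₁ = (0.457 − 0.177) / 0.457 ≈ 0.61269.
Attributable cases ≈ PN × (exposed cases) = 0.61269 × 426 ≈ 261.01.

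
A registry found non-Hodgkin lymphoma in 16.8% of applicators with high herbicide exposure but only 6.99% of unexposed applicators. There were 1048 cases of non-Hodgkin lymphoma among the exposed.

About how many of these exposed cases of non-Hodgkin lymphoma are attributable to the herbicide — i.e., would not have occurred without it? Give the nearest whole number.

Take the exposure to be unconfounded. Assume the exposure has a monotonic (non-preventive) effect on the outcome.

about 612 cases

p₁ = 0.168, p₀ = 0.0699.
PN = (p₁ − p₀)/p₁ = (0.168 − 0.0699) / 0.168 ≈ 0.58393.
Attributable cases ≈ PN × (exposed cases) = 0.58393 × 1048 ≈ 611.96.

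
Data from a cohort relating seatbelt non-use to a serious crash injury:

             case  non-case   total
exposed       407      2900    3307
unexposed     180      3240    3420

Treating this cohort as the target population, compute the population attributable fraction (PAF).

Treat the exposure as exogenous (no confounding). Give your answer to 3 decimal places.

p₁ = P(outcome | exposed) = 407/3307 = 0.12307
p₀ = P(outcome | unexposed) = 180/3420 = 0.052632
Exposure prevalence π = 3307/6727 = 0.4916; overall risk P(Y=1) = 0.08726.
Under exogeneity, PAF = [P(Y=1) − p₀]/P(Y=1).
PAF = (0.08726 − 0.052632) / 0.08726 ≈ 0.3968

PAF ≈ 0.397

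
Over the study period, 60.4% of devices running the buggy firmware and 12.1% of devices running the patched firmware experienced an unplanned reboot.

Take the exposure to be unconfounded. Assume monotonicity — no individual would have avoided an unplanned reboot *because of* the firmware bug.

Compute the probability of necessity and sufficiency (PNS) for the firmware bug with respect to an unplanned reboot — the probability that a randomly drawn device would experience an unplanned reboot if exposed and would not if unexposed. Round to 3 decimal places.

PNS ≈ 0.483

p₁ = 0.604, p₀ = 0.121.
Under exogeneity and monotonicity, PNS = p₁ − p₀.
PNS = 0.604 − 0.121 = 0.483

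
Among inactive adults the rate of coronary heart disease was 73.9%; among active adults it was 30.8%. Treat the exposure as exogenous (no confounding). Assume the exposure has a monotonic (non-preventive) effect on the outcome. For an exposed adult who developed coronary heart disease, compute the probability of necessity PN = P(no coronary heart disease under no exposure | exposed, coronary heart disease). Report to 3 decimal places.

p₁ = 0.739, p₀ = 0.308.
Under exogeneity and monotonicity, PN = (p₁ − p₀) / p₁.
PN = (0.739 − 0.308) / 0.739 = 0.431 / 0.739 ≈ 0.5832

PN ≈ 0.583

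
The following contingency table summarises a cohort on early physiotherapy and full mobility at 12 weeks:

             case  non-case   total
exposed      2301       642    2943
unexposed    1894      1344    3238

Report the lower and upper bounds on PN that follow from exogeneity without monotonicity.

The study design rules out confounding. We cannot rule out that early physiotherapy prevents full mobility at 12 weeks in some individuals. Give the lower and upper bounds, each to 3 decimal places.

p₁ = P(outcome | exposed) = 2301/2943 = 0.78186
p₀ = P(outcome | unexposed) = 1894/3238 = 0.58493
Under exogeneity alone the bounds on PN are max{0,(p₁−p₀)/p₁} ≤ PN ≤ min{1,(1−p₀)/p₁}.
  lower = (p₁ − p₀)/p₁ = 0.19693 / 0.78186 ≈ 0.2519
  upper = min{1, (1 − p₀)/p₁} = 0.41507 / 0.78186 ≈ 0.5309

0.252 ≤ PN ≤ 0.531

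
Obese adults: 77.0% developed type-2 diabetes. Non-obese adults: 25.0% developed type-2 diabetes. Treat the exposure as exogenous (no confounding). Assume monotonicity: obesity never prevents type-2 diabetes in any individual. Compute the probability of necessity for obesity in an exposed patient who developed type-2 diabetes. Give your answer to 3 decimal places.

p₁ = 0.77, p₀ = 0.25.
Under exogeneity and monotonicity, PN = (p₁ − p₀) / p₁.
PN = (0.77 − 0.25) / 0.77 = 0.52 / 0.77 ≈ 0.6753

PN ≈ 0.675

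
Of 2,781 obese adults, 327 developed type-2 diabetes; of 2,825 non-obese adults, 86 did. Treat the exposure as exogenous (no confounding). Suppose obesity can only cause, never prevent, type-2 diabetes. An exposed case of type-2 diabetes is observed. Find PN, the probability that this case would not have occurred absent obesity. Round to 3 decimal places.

PN ≈ 0.741

p₁ = P(outcome | exposed) = 327/2781 = 0.11758
p₀ = P(outcome | unexposed) = 86/2825 = 0.030442
Under exogeneity and monotonicity, PN = (p₁ − p₀) / p₁.
PN = (0.11758 − 0.030442) / 0.11758 = 0.087141 / 0.11758 ≈ 0.7411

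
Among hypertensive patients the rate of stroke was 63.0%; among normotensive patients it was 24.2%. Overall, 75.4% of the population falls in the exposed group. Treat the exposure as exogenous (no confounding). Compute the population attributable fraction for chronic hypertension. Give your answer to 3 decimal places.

p₁ = 0.63, p₀ = 0.242.
Overall risk P(Y=1) = π·p₁ + (1−π)·p₀ = 0.754×0.63 + 0.246×0.242 = 0.53455.
Under exogeneity, PAF = [P(Y=1) − p₀] / P(Y=1).
PAF = (0.53455 − 0.242) / 0.53455 ≈ 0.5473

PAF ≈ 0.547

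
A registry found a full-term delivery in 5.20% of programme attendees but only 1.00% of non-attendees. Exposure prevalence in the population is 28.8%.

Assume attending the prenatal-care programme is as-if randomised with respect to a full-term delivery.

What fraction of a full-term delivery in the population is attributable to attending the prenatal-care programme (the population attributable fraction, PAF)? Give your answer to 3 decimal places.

p₁ = 0.052, p₀ = 0.01.
Overall risk P(Y=1) = π·p₁ + (1−π)·p₀ = 0.288×0.052 + 0.712×0.01 = 0.022096.
Under exogeneity, PAF = [P(Y=1) − p₀] / P(Y=1).
PAF = (0.022096 − 0.01) / 0.022096 ≈ 0.5474

PAF ≈ 0.547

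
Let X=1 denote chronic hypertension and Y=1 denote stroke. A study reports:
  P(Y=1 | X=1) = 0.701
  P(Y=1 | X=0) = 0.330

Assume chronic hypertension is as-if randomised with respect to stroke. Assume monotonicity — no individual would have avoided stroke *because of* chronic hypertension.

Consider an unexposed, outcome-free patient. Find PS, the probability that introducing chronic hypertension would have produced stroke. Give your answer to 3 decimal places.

PS ≈ 0.554

Let p₁ = 0.701, p₀ = 0.33.
Under exogeneity and monotonicity, PS = (p₁ − p₀) / (1 − p₀).
PS = (0.701 − 0.33) / (1 − 0.33) = 0.371 / 0.67 ≈ 0.5537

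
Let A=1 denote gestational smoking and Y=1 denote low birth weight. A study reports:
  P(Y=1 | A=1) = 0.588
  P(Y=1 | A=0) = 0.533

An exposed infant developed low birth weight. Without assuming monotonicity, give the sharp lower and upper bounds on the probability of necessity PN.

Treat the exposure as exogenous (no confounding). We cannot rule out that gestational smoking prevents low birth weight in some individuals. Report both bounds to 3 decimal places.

0.094 ≤ PN ≤ 0.794

Let p₁ = 0.588, p₀ = 0.533.
Under exogeneity alone the bounds on PN are max{0,(p₁−p₀)/p₁} ≤ PN ≤ min{1,(1−p₀)/p₁}.
  lower = (p₁ − p₀)/p₁ = 0.055 / 0.588 ≈ 0.0935
  upper = min{1, (1 − p₀)/p₁} = 0.467 / 0.588 ≈ 0.7942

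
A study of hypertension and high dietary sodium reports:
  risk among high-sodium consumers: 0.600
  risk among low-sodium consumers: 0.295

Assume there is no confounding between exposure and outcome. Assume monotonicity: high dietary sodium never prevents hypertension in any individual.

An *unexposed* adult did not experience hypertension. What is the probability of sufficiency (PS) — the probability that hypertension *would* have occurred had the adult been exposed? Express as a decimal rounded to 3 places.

PS ≈ 0.433

Let p₁ = 0.6, p₀ = 0.295.
Under exogeneity and monotonicity, PS = (p₁ − p₀) / (1 − p₀).
PS = (0.6 − 0.295) / (1 − 0.295) = 0.305 / 0.705 ≈ 0.4326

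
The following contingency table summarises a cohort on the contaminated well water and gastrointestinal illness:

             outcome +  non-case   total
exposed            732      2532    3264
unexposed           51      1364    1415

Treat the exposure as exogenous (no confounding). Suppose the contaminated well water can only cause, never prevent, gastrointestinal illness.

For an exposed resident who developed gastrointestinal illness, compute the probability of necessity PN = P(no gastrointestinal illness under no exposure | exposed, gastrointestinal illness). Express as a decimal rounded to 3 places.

PN ≈ 0.839

p₁ = P(outcome | exposed) = 732/3264 = 0.22426
p₀ = P(outcome | unexposed) = 51/1415 = 0.036042
Under exogeneity and monotonicity, PN = (p₁ − p₀)/p₁.
PN = (0.22426 − 0.036042) / 0.22426 ≈ 0.8393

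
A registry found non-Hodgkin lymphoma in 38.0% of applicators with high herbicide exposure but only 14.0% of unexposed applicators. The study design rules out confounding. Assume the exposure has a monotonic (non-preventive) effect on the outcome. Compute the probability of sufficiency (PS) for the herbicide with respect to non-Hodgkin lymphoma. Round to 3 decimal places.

p₁ = 0.38, p₀ = 0.14.
Under exogeneity and monotonicity, PS = (p₁ − p₀) / (1 − p₀).
PS = (0.38 − 0.14) / (1 − 0.14) = 0.24 / 0.86 ≈ 0.2791

PS ≈ 0.279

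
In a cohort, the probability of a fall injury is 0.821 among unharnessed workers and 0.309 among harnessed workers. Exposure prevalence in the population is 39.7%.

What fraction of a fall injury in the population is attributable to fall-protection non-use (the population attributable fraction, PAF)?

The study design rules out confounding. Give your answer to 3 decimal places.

PAF ≈ 0.397

Let p₁ = 0.821, p₀ = 0.309.
Overall risk P(Y=1) = π·p₁ + (1−π)·p₀ = 0.397×0.821 + 0.603×0.309 = 0.51226.
Under exogeneity, PAF = [P(Y=1) − p₀] / P(Y=1).
PAF = (0.51226 − 0.309) / 0.51226 ≈ 0.3968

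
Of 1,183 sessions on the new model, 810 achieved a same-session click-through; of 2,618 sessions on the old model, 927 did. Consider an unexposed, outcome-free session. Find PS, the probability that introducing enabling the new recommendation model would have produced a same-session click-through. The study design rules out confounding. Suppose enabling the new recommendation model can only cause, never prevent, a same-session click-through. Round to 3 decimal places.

p₁ = P(outcome | exposed) = 810/1183 = 0.6847
p₀ = P(outcome | unexposed) = 927/2618 = 0.35409
Under exogeneity and monotonicity, PS = (p₁ − p₀) / (1 − p₀).
PS = (0.6847 − 0.35409) / (1 − 0.35409) = 0.33061 / 0.64591 ≈ 0.5119

PS ≈ 0.512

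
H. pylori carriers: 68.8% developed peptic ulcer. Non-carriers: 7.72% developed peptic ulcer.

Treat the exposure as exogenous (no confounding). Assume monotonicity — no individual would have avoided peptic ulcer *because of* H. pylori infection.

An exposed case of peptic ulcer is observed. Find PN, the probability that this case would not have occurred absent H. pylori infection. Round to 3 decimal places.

p₁ = 0.688, p₀ = 0.0772.
Under exogeneity and monotonicity, PN = (p₁ − p₀) / p₁.
PN = (0.688 − 0.0772) / 0.688 = 0.6108 / 0.688 ≈ 0.8878

PN ≈ 0.888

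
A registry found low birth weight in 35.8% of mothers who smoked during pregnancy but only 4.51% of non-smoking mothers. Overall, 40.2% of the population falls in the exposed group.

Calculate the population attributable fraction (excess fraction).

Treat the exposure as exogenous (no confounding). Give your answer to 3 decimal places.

PAF ≈ 0.736

p₁ = 0.358, p₀ = 0.0451.
Overall risk P(Y=1) = π·p₁ + (1−π)·p₀ = 0.402×0.358 + 0.598×0.0451 = 0.17089.
Under exogeneity, PAF = [P(Y=1) − p₀] / P(Y=1).
PAF = (0.17089 − 0.0451) / 0.17089 ≈ 0.7361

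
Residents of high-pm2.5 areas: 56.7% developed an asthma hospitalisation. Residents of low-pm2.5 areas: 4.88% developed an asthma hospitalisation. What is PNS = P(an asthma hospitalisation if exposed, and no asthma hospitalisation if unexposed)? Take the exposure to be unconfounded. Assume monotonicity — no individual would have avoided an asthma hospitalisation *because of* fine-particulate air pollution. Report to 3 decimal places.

p₁ = 0.567, p₀ = 0.0488.
Under exogeneity and monotonicity, PNS = p₁ − p₀.
PNS = 0.567 − 0.0488 = 0.5182

PNS ≈ 0.518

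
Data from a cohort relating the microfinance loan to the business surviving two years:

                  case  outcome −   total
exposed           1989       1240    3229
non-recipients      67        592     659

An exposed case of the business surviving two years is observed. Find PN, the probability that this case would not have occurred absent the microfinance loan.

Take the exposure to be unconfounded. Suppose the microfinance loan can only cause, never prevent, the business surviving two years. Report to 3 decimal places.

PN ≈ 0.835

p₁ = P(outcome | exposed) = 1989/3229 = 0.61598
p₀ = P(outcome | unexposed) = 67/659 = 0.10167
Under exogeneity and monotonicity, PN = (p₁ − p₀) / p₁.
PN = (0.61598 − 0.10167) / 0.61598 = 0.51431 / 0.61598 ≈ 0.8349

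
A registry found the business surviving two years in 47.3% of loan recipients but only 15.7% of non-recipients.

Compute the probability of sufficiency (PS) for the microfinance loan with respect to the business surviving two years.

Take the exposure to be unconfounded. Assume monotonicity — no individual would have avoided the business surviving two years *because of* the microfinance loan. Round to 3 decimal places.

PS ≈ 0.375

p₁ = 0.473, p₀ = 0.157.
Under exogeneity and monotonicity, PS = (p₁ − p₀) / (1 − p₀).
PS = (0.473 − 0.157) / (1 − 0.157) = 0.316 / 0.843 ≈ 0.3749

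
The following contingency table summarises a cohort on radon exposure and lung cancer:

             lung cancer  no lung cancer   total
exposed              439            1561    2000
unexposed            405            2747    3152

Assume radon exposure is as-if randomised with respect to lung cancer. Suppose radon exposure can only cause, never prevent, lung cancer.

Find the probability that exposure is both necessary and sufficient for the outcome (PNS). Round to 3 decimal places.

p₁ = P(outcome | exposed) = 439/2000 = 0.2195
p₀ = P(outcome | unexposed) = 405/3152 = 0.12849
Under exogeneity and monotonicity, PNS = p₁ − p₀.
PNS = 0.2195 − 0.12849 = 0.09101

PNS ≈ 0.091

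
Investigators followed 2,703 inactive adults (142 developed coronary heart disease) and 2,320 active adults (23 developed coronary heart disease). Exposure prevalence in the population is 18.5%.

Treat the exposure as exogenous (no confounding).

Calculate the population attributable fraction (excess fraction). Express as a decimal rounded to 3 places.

p₁ = P(outcome | exposed) = 142/2703 = 0.052534
p₀ = P(outcome | unexposed) = 23/2320 = 0.0099138
Overall risk P(Y=1) = π·p₁ + (1−π)·p₀ = 0.185×0.052534 + 0.815×0.0099138 = 0.017799.
Under exogeneity, PAF = [P(Y=1) − p₀] / P(Y=1).
PAF = (0.017799 − 0.0099138) / 0.017799 ≈ 0.4430

PAF ≈ 0.443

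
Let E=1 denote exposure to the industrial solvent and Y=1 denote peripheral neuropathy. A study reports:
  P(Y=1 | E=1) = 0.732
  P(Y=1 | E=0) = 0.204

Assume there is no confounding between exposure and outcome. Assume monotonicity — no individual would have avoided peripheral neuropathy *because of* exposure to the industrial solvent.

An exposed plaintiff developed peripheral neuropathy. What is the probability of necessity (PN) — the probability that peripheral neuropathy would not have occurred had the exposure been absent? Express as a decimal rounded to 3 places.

Let p₁ = 0.732, p₀ = 0.204.
Under exogeneity and monotonicity, PN = (p₁ − p₀) / p₁.
PN = (0.732 − 0.204) / 0.732 = 0.528 / 0.732 ≈ 0.7213

PN ≈ 0.721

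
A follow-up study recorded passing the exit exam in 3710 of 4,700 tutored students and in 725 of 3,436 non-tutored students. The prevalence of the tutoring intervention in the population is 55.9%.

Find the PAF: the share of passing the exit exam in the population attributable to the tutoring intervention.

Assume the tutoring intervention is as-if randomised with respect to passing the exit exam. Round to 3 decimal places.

p₁ = P(outcome | exposed) = 3710/4700 = 0.78936
p₀ = P(outcome | unexposed) = 725/3436 = 0.211
Overall risk P(Y=1) = π·p₁ + (1−π)·p₀ = 0.559×0.78936 + 0.441×0.211 = 0.5343.
Under exogeneity, PAF = [P(Y=1) − p₀] / P(Y=1).
PAF = (0.5343 − 0.211) / 0.5343 ≈ 0.6051

PAF ≈ 0.605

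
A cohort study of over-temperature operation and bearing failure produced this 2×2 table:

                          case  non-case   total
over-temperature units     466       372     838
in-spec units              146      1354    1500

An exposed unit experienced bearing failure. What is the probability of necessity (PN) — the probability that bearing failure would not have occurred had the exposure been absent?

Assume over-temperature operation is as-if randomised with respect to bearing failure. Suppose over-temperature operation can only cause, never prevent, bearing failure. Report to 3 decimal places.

PN ≈ 0.825

p₁ = P(outcome | exposed) = 466/838 = 0.55609
p₀ = P(outcome | unexposed) = 146/1500 = 0.097333
Under exogeneity and monotonicity, PN = (p₁ − p₀)/p₁.
PN = (0.55609 − 0.097333) / 0.55609 ≈ 0.8250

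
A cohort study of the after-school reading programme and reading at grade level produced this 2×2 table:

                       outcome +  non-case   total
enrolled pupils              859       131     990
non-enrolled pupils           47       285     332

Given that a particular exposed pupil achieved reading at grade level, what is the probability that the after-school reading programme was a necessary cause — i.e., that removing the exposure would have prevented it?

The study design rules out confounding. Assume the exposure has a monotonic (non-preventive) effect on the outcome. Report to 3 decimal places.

p₁ = P(outcome | exposed) = 859/990 = 0.86768
p₀ = P(outcome | unexposed) = 47/332 = 0.14157
Under exogeneity and monotonicity, PN = (p₁ − p₀) / p₁.
PN = (0.86768 − 0.14157) / 0.86768 = 0.72611 / 0.86768 ≈ 0.8368

PN ≈ 0.837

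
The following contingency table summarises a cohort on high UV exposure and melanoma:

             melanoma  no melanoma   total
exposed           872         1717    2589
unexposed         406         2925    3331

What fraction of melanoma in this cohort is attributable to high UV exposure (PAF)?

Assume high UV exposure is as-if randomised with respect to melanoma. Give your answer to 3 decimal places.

PAF ≈ 0.435

p₁ = P(outcome | exposed) = 872/2589 = 0.33681
p₀ = P(outcome | unexposed) = 406/3331 = 0.12189
Exposure prevalence π = 2589/5920 = 0.43733; overall risk P(Y=1) = 0.21588.
Under exogeneity, PAF = [P(Y=1) − p₀]/P(Y=1).
PAF = (0.21588 − 0.12189) / 0.21588 ≈ 0.4354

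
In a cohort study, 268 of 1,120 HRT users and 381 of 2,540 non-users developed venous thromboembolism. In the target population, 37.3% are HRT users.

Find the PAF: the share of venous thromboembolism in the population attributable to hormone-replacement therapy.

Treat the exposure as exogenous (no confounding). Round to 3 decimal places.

PAF ≈ 0.182

p₁ = P(outcome | exposed) = 268/1120 = 0.23929
p₀ = P(outcome | unexposed) = 381/2540 = 0.15
Overall risk P(Y=1) = π·p₁ + (1−π)·p₀ = 0.373×0.23929 + 0.627×0.15 = 0.1833.
Under exogeneity, PAF = [P(Y=1) − p₀] / P(Y=1).
PAF = (0.1833 − 0.15) / 0.1833 ≈ 0.1817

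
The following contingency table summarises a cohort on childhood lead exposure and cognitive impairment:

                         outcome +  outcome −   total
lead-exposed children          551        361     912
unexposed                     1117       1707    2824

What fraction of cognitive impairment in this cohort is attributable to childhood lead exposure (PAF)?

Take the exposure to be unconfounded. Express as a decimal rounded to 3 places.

p₁ = P(outcome | exposed) = 551/912 = 0.60417
p₀ = P(outcome | unexposed) = 1117/2824 = 0.39554
Exposure prevalence π = 912/3736 = 0.24411; overall risk P(Y=1) = 0.44647.
Under exogeneity, PAF = [P(Y=1) − p₀]/P(Y=1).
PAF = (0.44647 − 0.39554) / 0.44647 ≈ 0.1141

PAF ≈ 0.114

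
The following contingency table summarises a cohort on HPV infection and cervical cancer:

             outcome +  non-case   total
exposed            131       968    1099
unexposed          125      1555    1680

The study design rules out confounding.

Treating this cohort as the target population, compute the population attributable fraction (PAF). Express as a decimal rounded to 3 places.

PAF ≈ 0.192

p₁ = P(outcome | exposed) = 131/1099 = 0.1192
p₀ = P(outcome | unexposed) = 125/1680 = 0.074405
Exposure prevalence π = 1099/2779 = 0.39547; overall risk P(Y=1) = 0.092119.
Under exogeneity, PAF = [P(Y=1) − p₀]/P(Y=1).
PAF = (0.092119 − 0.074405) / 0.092119 ≈ 0.1923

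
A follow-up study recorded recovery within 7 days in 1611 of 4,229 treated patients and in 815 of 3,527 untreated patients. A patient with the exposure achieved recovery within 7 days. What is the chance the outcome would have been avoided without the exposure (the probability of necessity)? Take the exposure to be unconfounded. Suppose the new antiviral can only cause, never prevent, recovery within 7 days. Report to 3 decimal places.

PN ≈ 0.393

p₁ = P(outcome | exposed) = 1611/4229 = 0.38094
p₀ = P(outcome | unexposed) = 815/3527 = 0.23107
Under exogeneity and monotonicity, PN = (p₁ − p₀) / p₁.
PN = (0.38094 − 0.23107) / 0.38094 = 0.14987 / 0.38094 ≈ 0.3934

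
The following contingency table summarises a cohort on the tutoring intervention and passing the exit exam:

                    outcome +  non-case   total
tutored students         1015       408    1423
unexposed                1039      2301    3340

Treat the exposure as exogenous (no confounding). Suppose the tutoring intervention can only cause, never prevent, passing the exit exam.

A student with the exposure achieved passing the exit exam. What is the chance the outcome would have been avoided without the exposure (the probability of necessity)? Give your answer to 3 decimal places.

PN ≈ 0.564

p₁ = P(outcome | exposed) = 1015/1423 = 0.71328
p₀ = P(outcome | unexposed) = 1039/3340 = 0.31108
Under exogeneity and monotonicity, PN = (p₁ − p₀)/p₁.
PN = (0.71328 − 0.31108) / 0.71328 ≈ 0.5639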